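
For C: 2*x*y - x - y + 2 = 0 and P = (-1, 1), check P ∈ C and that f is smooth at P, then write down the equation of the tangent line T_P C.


Tangent line at P: x - 3*y + 4 = 0.

Step 1: f(-1, 1) = 0, so P lies on C.
Step 2: partial derivatives
  f_x(x, y) = 2*y - 1, f_y(x, y) = 2*x - 1.
  f_x(P) = 1, f_y(P) = -3 (gradient nonzero, so P is smooth).
Step 3: tangent line at P: 1·(x − -1) + -3·(y − 1) = 0.
Expanding: x - 3*y + 4 = 0.


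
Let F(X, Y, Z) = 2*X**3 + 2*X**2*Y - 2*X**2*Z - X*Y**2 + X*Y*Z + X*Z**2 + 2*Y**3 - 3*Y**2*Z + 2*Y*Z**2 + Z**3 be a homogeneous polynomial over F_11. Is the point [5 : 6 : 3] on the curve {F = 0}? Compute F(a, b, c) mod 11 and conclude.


F(5,6,3) ≡ 4 (mod 11); P is NOT on the curve.

Evaluate F(5, 6, 3) term-by-term (mod 11).
  2*X**3 ↦ 2·125·1·1 = 250
  2*X**2*Y ↦ 2·25·6·1 = 300
  -2*X**2*Z ↦ -2·25·1·3 = -150
  -X*Y**2 ↦ -1·5·36·1 = -180
  X*Y*Z ↦ 1·5·6·3 = 90
  X*Z**2 ↦ 1·5·1·9 = 45
  2*Y**3 ↦ 2·1·216·1 = 432
  -3*Y**2*Z ↦ -3·1·36·3 = -324
  2*Y*Z**2 ↦ 2·1·6·9 = 108
  Z**3 ↦ 1·1·1·27 = 27
Sum: F(5, 6, 3) = (250) + (300) + (-150) + (-180) + (90) + (45) + (432) + (-324) + (108) + (27) = 598.
Reducing mod 11: 598 ≡ 4 (mod 11).
Since F(a, b, c) ≡ 4 ≠ 0 (mod 11), P does NOT lie on the curve.


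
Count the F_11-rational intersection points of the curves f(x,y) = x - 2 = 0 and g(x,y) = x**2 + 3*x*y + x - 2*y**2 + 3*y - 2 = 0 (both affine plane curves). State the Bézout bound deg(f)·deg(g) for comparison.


Common zeros: {(2, 1), (2, 9)}; count = 2; Bézout bound = 2.

deg(f) = 1, deg(g) = 2, so Bézout bound = 2.
Scan x ∈ F_11. For each x, list the y ∈ F_11 with f(x, y) ≡ 0 and those with g(x, y) ≡ 0 (mod 11); the common zeros in that column are the intersection.
  x = 0: f ≡ 0 at y ∈ ∅; g ≡ 0 at y ∈ {3, 4}; common: ∅.
  x = 1: f ≡ 0 at y ∈ ∅; g ≡ 0 at y ∈ {0, 3}; common: ∅.
  x = 2: f ≡ 0 at y ∈ {0, 1, 2, 3, 4, 5, 6, 7, 8, 9, 10}; g ≡ 0 at y ∈ {1, 9}; common: {1, 9}.
  x = 3: f ≡ 0 at y ∈ ∅; g ≡ 0 at y ∈ {8, 9}; common: ∅.
  x = 4: f ≡ 0 at y ∈ ∅; g ≡ 0 at y ∈ ∅; common: ∅.
  x = 5: f ≡ 0 at y ∈ ∅; g ≡ 0 at y ∈ {1, 8}; common: ∅.
  x = 6: f ≡ 0 at y ∈ ∅; g ≡ 0 at y ∈ ∅; common: ∅.
  x = 7: f ≡ 0 at y ∈ ∅; g ≡ 0 at y ∈ ∅; common: ∅.
  x = 8: f ≡ 0 at y ∈ ∅; g ≡ 0 at y ∈ ∅; common: ∅.
  x = 9: f ≡ 0 at y ∈ ∅; g ≡ 0 at y ∈ {0, 4}; common: ∅.
  x = 10: f ≡ 0 at y ∈ ∅; g ≡ 0 at y ∈ ∅; common: ∅.
Collecting: common zeros = {(2, 1), (2, 9)}, so the count is 2.
Comparison with the Bézout bound: 2 ≤ 2 = deg(f)·deg(g), as expected for curves with no common component (the bound is attained).


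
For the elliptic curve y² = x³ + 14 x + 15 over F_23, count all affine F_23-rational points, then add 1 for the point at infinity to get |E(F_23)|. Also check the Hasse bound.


Affine points = {(5, 7), (5, 16), (6, 4), (6, 19), (8, 8), (8, 15), (12, 5), (12, 18), (13, 5), (13, 18), (15, 9), (15, 14), (18, 2), (18, 21), (21, 5), (21, 18), (22, 0)}; affine count = 17; |E(F_23)| = 18.

Discriminant check: Δ ∝ 4a³ + 27b² = 4·14³ + 27·15² = 4·2744 + 27·225 ≡ 8 (mod 23). Nonzero ⇒ E is nonsingular.
For each x ∈ F_23, compute rhs = x³ + 14·x + 15 mod 23, then count y ∈ F_23 with y² ≡ rhs.
  x = 0: rhs = 15, matching y values: none (0 points).
  x = 1: rhs = 7, matching y values: none (0 points).
  x = 2: rhs = 5, matching y values: none (0 points).
  x = 3: rhs = 15, matching y values: none (0 points).
  x = 4: rhs = 20, matching y values: none (0 points).
  x = 5: rhs = 3, matching y values: 7, 16 (2 points).
  x = 6: rhs = 16, matching y values: 4, 19 (2 points).
  x = 7: rhs = 19, matching y values: none (0 points).
  x = 8: rhs = 18, matching y values: 8, 15 (2 points).
  x = 9: rhs = 19, matching y values: none (0 points).
  x = 10: rhs = 5, matching y values: none (0 points).
  x = 11: rhs = 5, matching y values: none (0 points).
  x = 12: rhs = 2, matching y values: 5, 18 (2 points).
  x = 13: rhs = 2, matching y values: 5, 18 (2 points).
  x = 14: rhs = 11, matching y values: none (0 points).
  x = 15: rhs = 12, matching y values: 9, 14 (2 points).
  x = 16: rhs = 11, matching y values: none (0 points).
  x = 17: rhs = 14, matching y values: none (0 points).
  x = 18: rhs = 4, matching y values: 2, 21 (2 points).
  x = 19: rhs = 10, matching y values: none (0 points).
  x = 20: rhs = 15, matching y values: none (0 points).
  x = 21: rhs = 2, matching y values: 5, 18 (2 points).
  x = 22: rhs = 0, matching y values: 0 (1 points).
Total affine count: 17.
Full point count |E(F_23)| = 17 + 1 = 18.
Hasse bound: |18 − (23+1)| = |-6| = 6 ≤ 2√23 ≈ 9.5917 ✓.


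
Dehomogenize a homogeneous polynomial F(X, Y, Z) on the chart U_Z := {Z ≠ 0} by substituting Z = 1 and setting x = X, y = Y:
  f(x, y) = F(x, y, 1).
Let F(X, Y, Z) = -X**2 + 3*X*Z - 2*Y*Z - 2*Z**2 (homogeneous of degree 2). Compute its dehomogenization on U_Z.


f(x, y) = -x**2 + 3*x - 2*y - 2

On U_Z we set Z = 1. Each monomial c·X^i·Y^j·Z^k in F becomes c·x^i·y^j·1^k = c·x^i·y^j.
Substituting Z = 1: F(X, Y, 1) = -x**2 + 3*x - 2*y - 2.
Note: deg(f) ≤ deg(F) = 2; strict inequality happens when F is divisible by Z (lost terms).


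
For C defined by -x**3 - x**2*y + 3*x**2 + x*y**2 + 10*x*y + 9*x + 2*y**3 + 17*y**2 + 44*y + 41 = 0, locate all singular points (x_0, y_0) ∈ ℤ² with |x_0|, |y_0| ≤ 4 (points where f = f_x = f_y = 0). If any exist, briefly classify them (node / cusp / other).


Singular points: {(2, -3)}; classification: cusp.

Compute partial derivatives:
  f_x = -3*x**2 - 2*x*y + 6*x + y**2 + 10*y + 9.
  f_y = -x**2 + 2*x*y + 10*x + 6*y**2 + 34*y + 44.
Scan x_0 ∈ {−4, ..., 4}. For each x_0, f_y(x_0, y) is a polynomial in y; find its integer roots y ∈ {−4, ..., 4}, then test f_x and f at those candidates.
  x = -4: f_y(-4, y) = 6*y**2 + 26*y - 12; no integer root y with |y| ≤ 4.
  x = -3: f_y(-3, y) = 6*y**2 + 28*y + 5; no integer root y with |y| ≤ 4.
  x = -2: f_y(-2, y) = 6*y**2 + 30*y + 20; no integer root y with |y| ≤ 4.
  x = -1: f_y(-1, y) = 6*y**2 + 32*y + 33; no integer root y with |y| ≤ 4.
  x = 0: f_y(0, y) = 6*y**2 + 34*y + 44; vanishes at y ∈ {-2}. (0, -2): f_x = -7 ≠ 0.
  x = 1: f_y(1, y) = 6*y**2 + 36*y + 53; no integer root y with |y| ≤ 4.
  x = 2: f_y(2, y) = 6*y**2 + 38*y + 60; vanishes at y ∈ {-3}. (2, -3): f_x = 0, f = 0 — SINGULAR.
  x = 3: f_y(3, y) = 6*y**2 + 40*y + 65; no integer root y with |y| ≤ 4.
  x = 4: f_y(4, y) = 6*y**2 + 42*y + 68; no integer root y with |y| ≤ 4.
Only singular point on the grid: (2, -3).
Classify: substitute x = 2 + u, y = -3 + v and expand: f = -u**3 - u**2*v + u*v**2 + 2*v**3 + v**2.
No constant or linear terms (consistent with a singular point). Quadratic part: v**2. Cubic part: -u**3 - u**2*v + u*v**2 + 2*v**3.
The quadratic part v**2 is a perfect square, so there is a single (double) tangent line v = 0, i.e. y = -3. Restricting the cubic part to that line (v = 0) leaves -u**3 ≠ 0, so f is not divisible by v and the branch is v² ≈ u**3 to lowest order — this is a cusp.
Classification: cusp.


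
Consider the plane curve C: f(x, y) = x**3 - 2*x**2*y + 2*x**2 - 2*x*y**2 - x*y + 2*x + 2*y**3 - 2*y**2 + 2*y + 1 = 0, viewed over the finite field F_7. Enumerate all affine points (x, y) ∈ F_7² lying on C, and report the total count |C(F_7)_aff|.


Affine F_7-points: {(0, 4), (1, 3), (2, 0), (2, 4), (2, 6), (3, 5), (4, 0), (4, 1), (4, 4), (6, 0)}; count = 10.

For each of the 49 pairs (x, y) ∈ F_7², evaluate f(x, y) mod 7. Record the zeros.
  x = 0: [0↦1, 1↦3, 2↦6, 3↦1, 4↦0, 5↦1, 6↦2]  zeros at y ∈ {4}
  x = 1: [0↦6, 1↦3, 2↦4, 3↦0, 4↦3, 5↦4, 6↦1]  zeros at y ∈ {3}
  x = 2: [0↦0, 1↦2, 2↦4, 3↦4, 4↦0, 5↦4, 6↦0]  zeros at y ∈ {0, 4, 6}
  x = 3: [0↦3, 1↦6, 2↦5, 3↦5, 4↦4, 5↦0, 6↦5]  zeros at y ∈ {5}
  x = 4: [0↦0, 1↦0, 2↦6, 3↦2, 4↦0, 5↦5, 6↦1]  zeros at y ∈ {0, 1, 4}
  x = 5: [0↦4, 1↦4, 2↦6, 3↦1, 4↦1, 5↦4, 6↦1]  zeros at y ∈ ∅
  x = 6: [0↦0, 1↦3, 2↦4, 3↦1, 4↦6, 5↦3, 6↦4]  zeros at y ∈ {0}
Collecting zeros: affine points = {(0, 4), (1, 3), (2, 0), (2, 4), (2, 6), (3, 5), (4, 0), (4, 1), (4, 4), (6, 0)}.
Total count |C(F_7)_aff| = 10.


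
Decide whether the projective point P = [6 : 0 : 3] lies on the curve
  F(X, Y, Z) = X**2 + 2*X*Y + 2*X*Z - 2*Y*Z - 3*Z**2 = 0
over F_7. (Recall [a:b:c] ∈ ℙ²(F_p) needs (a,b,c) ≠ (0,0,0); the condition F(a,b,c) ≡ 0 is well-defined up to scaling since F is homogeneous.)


F(6,0,3) ≡ 3 (mod 7); P is NOT on the curve.

Evaluate F(6, 0, 3) term-by-term (mod 7).
  X**2 ↦ 1·36·1·1 = 36
  2*X*Y ↦ 2·6·0·1 = 0
  2*X*Z ↦ 2·6·1·3 = 36
  -2*Y*Z ↦ -2·1·0·3 = 0
  -3*Z**2 ↦ -3·1·1·9 = -27
Sum: F(6, 0, 3) = (36) + (0) + (36) + (0) + (-27) = 45.
Reducing mod 7: 45 ≡ 3 (mod 7).
Since F(a, b, c) ≡ 3 ≠ 0 (mod 7), P does NOT lie on the curve.


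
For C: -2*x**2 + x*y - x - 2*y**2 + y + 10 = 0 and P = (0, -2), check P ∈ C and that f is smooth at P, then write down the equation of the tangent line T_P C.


Tangent line at P: -3*x + 9*y + 18 = 0.

Step 1: f(0, -2) = 0, so P lies on C.
Step 2: partial derivatives
  f_x(x, y) = -4*x + y - 1, f_y(x, y) = x - 4*y + 1.
  f_x(P) = -3, f_y(P) = 9 (gradient nonzero, so P is smooth).
Step 3: tangent line at P: -3·(x − 0) + 9·(y − -2) = 0.
Expanding: -3*x + 9*y + 18 = 0.


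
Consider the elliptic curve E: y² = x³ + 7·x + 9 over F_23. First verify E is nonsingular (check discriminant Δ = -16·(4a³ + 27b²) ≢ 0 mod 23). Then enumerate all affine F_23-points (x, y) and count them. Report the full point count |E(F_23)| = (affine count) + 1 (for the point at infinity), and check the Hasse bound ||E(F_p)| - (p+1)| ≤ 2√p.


Affine points = {(0, 3), (0, 20), (2, 10), (2, 13), (4, 3), (4, 20), (5, 10), (5, 13), (8, 5), (8, 18), (12, 2), (12, 21), (15, 4), (15, 19), (16, 10), (16, 13), (17, 2), (17, 21), (19, 3), (19, 20), (22, 1), (22, 22)}; affine count = 22; |E(F_23)| = 23.

Discriminant check: Δ ∝ 4a³ + 27b² = 4·7³ + 27·9² = 4·343 + 27·81 ≡ 17 (mod 23). Nonzero ⇒ E is nonsingular.
For each x ∈ F_23, compute rhs = x³ + 7·x + 9 mod 23, then count y ∈ F_23 with y² ≡ rhs.
  x = 0: rhs = 9, matching y values: 3, 20 (2 points).
  x = 1: rhs = 17, matching y values: none (0 points).
  x = 2: rhs = 8, matching y values: 10, 13 (2 points).
  x = 3: rhs = 11, matching y values: none (0 points).
  x = 4: rhs = 9, matching y values: 3, 20 (2 points).
  x = 5: rhs = 8, matching y values: 10, 13 (2 points).
  x = 6: rhs = 14, matching y values: none (0 points).
  x = 7: rhs = 10, matching y values: none (0 points).
  x = 8: rhs = 2, matching y values: 5, 18 (2 points).
  x = 9: rhs = 19, matching y values: none (0 points).
  x = 10: rhs = 21, matching y values: none (0 points).
  x = 11: rhs = 14, matching y values: none (0 points).
  x = 12: rhs = 4, matching y values: 2, 21 (2 points).
  x = 13: rhs = 20, matching y values: none (0 points).
  x = 14: rhs = 22, matching y values: none (0 points).
  x = 15: rhs = 16, matching y values: 4, 19 (2 points).
  x = 16: rhs = 8, matching y values: 10, 13 (2 points).
  x = 17: rhs = 4, matching y values: 2, 21 (2 points).
  x = 18: rhs = 10, matching y values: none (0 points).
  x = 19: rhs = 9, matching y values: 3, 20 (2 points).
  x = 20: rhs = 7, matching y values: none (0 points).
  x = 21: rhs = 10, matching y values: none (0 points).
  x = 22: rhs = 1, matching y values: 1, 22 (2 points).
Total affine count: 22.
Full point count |E(F_23)| = 22 + 1 = 23.
Hasse bound: |23 − (23+1)| = |-1| = 1 ≤ 2√23 ≈ 9.5917 ✓.


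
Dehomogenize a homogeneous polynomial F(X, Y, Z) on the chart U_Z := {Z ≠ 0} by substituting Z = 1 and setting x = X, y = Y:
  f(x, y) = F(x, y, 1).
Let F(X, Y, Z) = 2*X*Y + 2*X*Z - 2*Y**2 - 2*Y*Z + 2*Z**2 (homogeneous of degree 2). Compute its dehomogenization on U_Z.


f(x, y) = 2*x*y + 2*x - 2*y**2 - 2*y + 2

On U_Z we set Z = 1. Each monomial c·X^i·Y^j·Z^k in F becomes c·x^i·y^j·1^k = c·x^i·y^j.
Substituting Z = 1: F(X, Y, 1) = 2*x*y + 2*x - 2*y**2 - 2*y + 2.
Note: deg(f) ≤ deg(F) = 2; strict inequality happens when F is divisible by Z (lost terms).


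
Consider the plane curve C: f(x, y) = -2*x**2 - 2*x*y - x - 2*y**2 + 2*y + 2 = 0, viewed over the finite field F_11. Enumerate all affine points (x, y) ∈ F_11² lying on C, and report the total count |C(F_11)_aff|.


Affine F_11-points: {(0, 4), (0, 8), (1, 4), (1, 7), (5, 2), (5, 5), (6, 1), (6, 5), (8, 7), (8, 8), (9, 1), (9, 2)}; count = 12.

For each of the 121 pairs (x, y) ∈ F_11², evaluate f(x, y) mod 11. Record the zeros.
  x = 0: [0↦2, 1↦2, 2↦9, 3↦1, 4↦0, 5↦6, 6↦8, 7↦6, 8↦0, 9↦1, 10↦9]  zeros at y ∈ {4, 8}
  x = 1: [0↦10, 1↦8, 2↦2, 3↦3, 4↦0, 5↦4, 6↦4, 7↦0, 8↦3, 9↦2, 10↦8]  zeros at y ∈ {4, 7}
  x = 2: [0↦3, 1↦10, 2↦2, 3↦1, 4↦7, 5↦9, 6↦7, 7↦1, 8↦2, 9↦10, 10↦3]  zeros at y ∈ ∅
  x = 3: [0↦3, 1↦8, 2↦9, 3↦6, 4↦10, 5↦10, 6↦6, 7↦9, 8↦8, 9↦3, 10↦5]  zeros at y ∈ ∅
  x = 4: [0↦10, 1↦2, 2↦1, 3↦7, 4↦9, 5↦7, 6↦1, 7↦2, 8↦10, 9↦3, 10↦3]  zeros at y ∈ ∅
  x = 5: [0↦2, 1↦3, 2↦0, 3↦4, 4↦4, 5↦0, 6↦3, 7↦2, 8↦8, 9↦10, 10↦8]  zeros at y ∈ {2, 5}
  x = 6: [0↦1, 1↦0, 2↦6, 3↦8, 4↦6, 5↦0, 6↦1, 7↦9, 8↦2, 9↦2, 10↦9]  zeros at y ∈ {1, 5}
  x = 7: [0↦7, 1↦4, 2↦8, 3↦8, 4↦4, 5↦7, 6↦6, 7↦1, 8↦3, 9↦1, 10↦6]  zeros at y ∈ ∅
  x = 8: [0↦9, 1↦4, 2↦6, 3↦4, 4↦9, 5↦10, 6↦7, 7↦0, 8↦0, 9↦7, 10↦10]  zeros at y ∈ {7, 8}
  x = 9: [0↦7, 1↦0, 2↦0, 3↦7, 4↦10, 5↦9, 6↦4, 7↦6, 8↦4, 9↦9, 10↦10]  zeros at y ∈ {1, 2}
  x = 10: [0↦1, 1↦3, 2↦1, 3↦6, 4↦7, 5↦4, 6↦8, 7↦8, 8↦4, 9↦7, 10↦6]  zeros at y ∈ ∅
Collecting zeros: affine points = {(0, 4), (0, 8), (1, 4), (1, 7), (5, 2), (5, 5), (6, 1), (6, 5), (8, 7), (8, 8), (9, 1), (9, 2)}.
Total count |C(F_11)_aff| = 12.


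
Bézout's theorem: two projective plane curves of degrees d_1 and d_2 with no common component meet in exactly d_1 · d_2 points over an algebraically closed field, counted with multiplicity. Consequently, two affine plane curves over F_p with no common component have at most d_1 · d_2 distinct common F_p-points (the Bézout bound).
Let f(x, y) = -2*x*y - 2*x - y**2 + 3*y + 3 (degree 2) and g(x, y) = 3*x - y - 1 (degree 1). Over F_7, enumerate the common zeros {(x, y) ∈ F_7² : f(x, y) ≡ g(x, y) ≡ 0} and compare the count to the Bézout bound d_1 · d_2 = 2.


Common zeros: {(3, 1), (5, 0)}; count = 2; Bézout bound = 2.

deg(f) = 2, deg(g) = 1, so Bézout bound = 2.
Scan x ∈ F_7. For each x, list the y ∈ F_7 with f(x, y) ≡ 0 and those with g(x, y) ≡ 0 (mod 7); the common zeros in that column are the intersection.
  x = 0: f ≡ 0 at y ∈ {5}; g ≡ 0 at y ∈ {6}; common: ∅.
  x = 1: f ≡ 0 at y ∈ ∅; g ≡ 0 at y ∈ {2}; common: ∅.
  x = 2: f ≡ 0 at y ∈ {2, 4}; g ≡ 0 at y ∈ {5}; common: ∅.
  x = 3: f ≡ 0 at y ∈ {1, 3}; g ≡ 0 at y ∈ {1}; common: {1}.
  x = 4: f ≡ 0 at y ∈ ∅; g ≡ 0 at y ∈ {4}; common: ∅.
  x = 5: f ≡ 0 at y ∈ {0}; g ≡ 0 at y ∈ {0}; common: {0}.
  x = 6: f ≡ 0 at y ∈ ∅; g ≡ 0 at y ∈ {3}; common: ∅.
Collecting: common zeros = {(3, 1), (5, 0)}, so the count is 2.
Comparison with the Bézout bound: 2 ≤ 2 = deg(f)·deg(g), as expected for curves with no common component (the bound is attained).


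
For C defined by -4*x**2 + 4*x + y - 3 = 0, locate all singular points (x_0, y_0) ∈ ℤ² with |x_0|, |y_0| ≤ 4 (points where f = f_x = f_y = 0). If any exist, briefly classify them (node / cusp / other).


No singular points in the scanned grid; C is smooth there.

Compute partial derivatives:
  f_x = 4 - 8*x.
  f_y = 1.
f_y = 1 is a nonzero constant, so f_y never vanishes: no point (x, y) can satisfy f = f_x = f_y = 0. In particular no (x, y) ∈ {−4, ..., 4}² is singular; the curve is smooth.


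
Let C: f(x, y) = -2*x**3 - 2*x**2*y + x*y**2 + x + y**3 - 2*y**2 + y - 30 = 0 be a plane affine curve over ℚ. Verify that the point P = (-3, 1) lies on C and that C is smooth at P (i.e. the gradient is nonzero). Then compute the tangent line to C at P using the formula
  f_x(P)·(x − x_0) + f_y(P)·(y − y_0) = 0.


Tangent line at P: -40*x - 24*y - 96 = 0.

Step 1: f(-3, 1) = 0, so P lies on C.
Step 2: partial derivatives
  f_x(x, y) = -6*x**2 - 4*x*y + y**2 + 1, f_y(x, y) = -2*x**2 + 2*x*y + 3*y**2 - 4*y + 1.
  f_x(P) = -40, f_y(P) = -24 (gradient nonzero, so P is smooth).
Step 3: tangent line at P: -40·(x − -3) + -24·(y − 1) = 0.
Expanding: -40*x - 24*y - 96 = 0.


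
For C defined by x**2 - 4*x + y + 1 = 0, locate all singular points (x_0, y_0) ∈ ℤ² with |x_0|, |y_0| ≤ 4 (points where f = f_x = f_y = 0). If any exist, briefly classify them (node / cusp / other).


No singular points in the scanned grid; C is smooth there.

Compute partial derivatives:
  f_x = 2*x - 4.
  f_y = 1.
f_y = 1 is a nonzero constant, so f_y never vanishes: no point (x, y) can satisfy f = f_x = f_y = 0. In particular no (x, y) ∈ {−4, ..., 4}² is singular; the curve is smooth.


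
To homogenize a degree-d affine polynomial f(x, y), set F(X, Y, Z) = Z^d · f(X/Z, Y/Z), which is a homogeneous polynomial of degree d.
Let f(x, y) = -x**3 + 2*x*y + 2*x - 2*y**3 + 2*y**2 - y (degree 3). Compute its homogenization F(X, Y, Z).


F(X, Y, Z) = -X**3 + 2*X*Y*Z + 2*X*Z**2 - 2*Y**3 + 2*Y**2*Z - Y*Z**2

deg(f) = 3.
Substitute x = X/Z, y = Y/Z into f, then multiply by Z^3.
  monomial -1·x^3·y^0 ↦ -1·X^3·Y^0·Z^0.
  monomial 2·x^1·y^1 ↦ 2·X^1·Y^1·Z^1.
  monomial 2·x^1·y^0 ↦ 2·X^1·Y^0·Z^2.
  monomial -2·x^0·y^3 ↦ -2·X^0·Y^3·Z^0.
  monomial 2·x^0·y^2 ↦ 2·X^0·Y^2·Z^1.
  monomial -1·x^0·y^1 ↦ -1·X^0·Y^1·Z^2.
Collecting: F(X, Y, Z) = -X**3 + 2*X*Y*Z + 2*X*Z**2 - 2*Y**3 + 2*Y**2*Z - Y*Z**2.


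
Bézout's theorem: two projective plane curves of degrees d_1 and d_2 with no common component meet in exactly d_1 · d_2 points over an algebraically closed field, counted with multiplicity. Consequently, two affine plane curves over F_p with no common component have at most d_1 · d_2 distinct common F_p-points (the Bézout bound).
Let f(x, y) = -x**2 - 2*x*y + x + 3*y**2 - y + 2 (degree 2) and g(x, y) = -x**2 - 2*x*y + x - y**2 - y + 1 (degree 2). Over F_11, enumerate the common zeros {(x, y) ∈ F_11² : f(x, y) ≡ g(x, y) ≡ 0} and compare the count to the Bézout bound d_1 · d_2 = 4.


Common zeros: ∅; count = 0; Bézout bound = 4.

deg(f) = 2, deg(g) = 2, so Bézout bound = 4.
Scan x ∈ F_11. For each x, list the y ∈ F_11 with f(x, y) ≡ 0 and those with g(x, y) ≡ 0 (mod 11); the common zeros in that column are the intersection.
  x = 0: f ≡ 0 at y ∈ ∅; g ≡ 0 at y ∈ {3, 7}; common: ∅.
  x = 1: f ≡ 0 at y ∈ ∅; g ≡ 0 at y ∈ ∅; common: ∅.
  x = 2: f ≡ 0 at y ∈ {0, 9}; g ≡ 0 at y ∈ ∅; common: ∅.
  x = 3: f ≡ 0 at y ∈ {8, 9}; g ≡ 0 at y ∈ ∅; common: ∅.
  x = 4: f ≡ 0 at y ∈ {6, 8}; g ≡ 0 at y ∈ {0, 2}; common: ∅.
  x = 5: f ≡ 0 at y ∈ ∅; g ≡ 0 at y ∈ {5, 6}; common: ∅.
  x = 6: f ≡ 0 at y ∈ ∅; g ≡ 0 at y ∈ {3, 6}; common: ∅.
  x = 7: f ≡ 0 at y ∈ {6, 10}; g ≡ 0 at y ∈ ∅; common: ∅.
  x = 8: f ≡ 0 at y ∈ ∅; g ≡ 0 at y ∈ {0, 5}; common: ∅.
  x = 9: f ≡ 0 at y ∈ ∅; g ≡ 0 at y ∈ {7}; common: ∅.
  x = 10: f ≡ 0 at y ∈ {0, 7}; g ≡ 0 at y ∈ ∅; common: ∅.
Collecting: common zeros = ∅, so the count is 0.
Comparison with the Bézout bound: 0 ≤ 4 = deg(f)·deg(g), as expected for curves with no common component (the affine F_11-count falls short of the bound because intersections may lie at infinity, over extension fields, or carry multiplicity).


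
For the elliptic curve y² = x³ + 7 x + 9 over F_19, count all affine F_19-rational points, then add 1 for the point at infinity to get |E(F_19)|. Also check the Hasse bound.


Affine points = {(0, 3), (0, 16), (1, 6), (1, 13), (3, 0), (4, 5), (4, 14), (5, 6), (5, 13), (6, 1), (6, 18), (8, 8), (8, 11), (11, 7), (11, 12), (12, 4), (12, 15), (13, 6), (13, 13), (14, 1), (14, 18), (17, 5), (17, 14), (18, 1), (18, 18)}; affine count = 25; |E(F_19)| = 26.

Discriminant check: Δ ∝ 4a³ + 27b² = 4·7³ + 27·9² = 4·343 + 27·81 ≡ 6 (mod 19). Nonzero ⇒ E is nonsingular.
For each x ∈ F_19, compute rhs = x³ + 7·x + 9 mod 19, then count y ∈ F_19 with y² ≡ rhs.
  x = 0: rhs = 9, matching y values: 3, 16 (2 points).
  x = 1: rhs = 17, matching y values: 6, 13 (2 points).
  x = 2: rhs = 12, matching y values: none (0 points).
  x = 3: rhs = 0, matching y values: 0 (1 points).
  x = 4: rhs = 6, matching y values: 5, 14 (2 points).
  x = 5: rhs = 17, matching y values: 6, 13 (2 points).
  x = 6: rhs = 1, matching y values: 1, 18 (2 points).
  x = 7: rhs = 2, matching y values: none (0 points).
  x = 8: rhs = 7, matching y values: 8, 11 (2 points).
  x = 9: rhs = 3, matching y values: none (0 points).
  x = 10: rhs = 15, matching y values: none (0 points).
  x = 11: rhs = 11, matching y values: 7, 12 (2 points).
  x = 12: rhs = 16, matching y values: 4, 15 (2 points).
  x = 13: rhs = 17, matching y values: 6, 13 (2 points).
  x = 14: rhs = 1, matching y values: 1, 18 (2 points).
  x = 15: rhs = 12, matching y values: none (0 points).
  x = 16: rhs = 18, matching y values: none (0 points).
  x = 17: rhs = 6, matching y values: 5, 14 (2 points).
  x = 18: rhs = 1, matching y values: 1, 18 (2 points).
Total affine count: 25.
Full point count |E(F_19)| = 25 + 1 = 26.
Hasse bound: |26 − (19+1)| = |6| = 6 ≤ 2√19 ≈ 8.7178 ✓.


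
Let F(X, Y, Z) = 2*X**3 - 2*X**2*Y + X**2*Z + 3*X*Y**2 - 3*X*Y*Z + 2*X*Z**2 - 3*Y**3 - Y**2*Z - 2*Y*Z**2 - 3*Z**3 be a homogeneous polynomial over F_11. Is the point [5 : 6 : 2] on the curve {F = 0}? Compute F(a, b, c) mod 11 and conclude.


F(5,6,2) ≡ 4 (mod 11); P is NOT on the curve.

Evaluate F(5, 6, 2) term-by-term (mod 11).
  2*X**3 ↦ 2·125·1·1 = 250
  -2*X**2*Y ↦ -2·25·6·1 = -300
  X**2*Z ↦ 1·25·1·2 = 50
  3*X*Y**2 ↦ 3·5·36·1 = 540
  -3*X*Y*Z ↦ -3·5·6·2 = -180
  2*X*Z**2 ↦ 2·5·1·4 = 40
  -3*Y**3 ↦ -3·1·216·1 = -648
  -Y**2*Z ↦ -1·1·36·2 = -72
  -2*Y*Z**2 ↦ -2·1·6·4 = -48
  -3*Z**3 ↦ -3·1·1·8 = -24
Sum: F(5, 6, 2) = (250) + (-300) + (50) + (540) + (-180) + (40) + (-648) + (-72) + (-48) + (-24) = -392.
Reducing mod 11: -392 ≡ 4 (mod 11).
Since F(a, b, c) ≡ 4 ≠ 0 (mod 11), P does NOT lie on the curve.


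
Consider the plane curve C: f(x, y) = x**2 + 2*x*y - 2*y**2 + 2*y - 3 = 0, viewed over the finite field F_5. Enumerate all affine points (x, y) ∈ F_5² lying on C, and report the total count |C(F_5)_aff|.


Affine F_5-points: {(0, 3), (1, 1), (2, 1), (2, 2), (4, 2), (4, 3)}; count = 6.

For each of the 25 pairs (x, y) ∈ F_5², evaluate f(x, y) mod 5. Record the zeros.
  x = 0: [0↦2, 1↦2, 2↦3, 3↦0, 4↦3]  zeros at y ∈ {3}
  x = 1: [0↦3, 1↦0, 2↦3, 3↦2, 4↦2]  zeros at y ∈ {1}
  x = 2: [0↦1, 1↦0, 2↦0, 3↦1, 4↦3]  zeros at y ∈ {1, 2}
  x = 3: [0↦1, 1↦2, 2↦4, 3↦2, 4↦1]  zeros at y ∈ ∅
  x = 4: [0↦3, 1↦1, 2↦0, 3↦0, 4↦1]  zeros at y ∈ {2, 3}
Collecting zeros: affine points = {(0, 3), (1, 1), (2, 1), (2, 2), (4, 2), (4, 3)}.
Total count |C(F_5)_aff| = 6.


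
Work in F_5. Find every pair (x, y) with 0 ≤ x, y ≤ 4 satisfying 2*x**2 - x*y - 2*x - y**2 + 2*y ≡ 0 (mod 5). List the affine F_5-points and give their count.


Affine F_5-points: {(0, 0), (0, 2), (1, 0), (1, 1), (2, 2), (2, 3), (3, 1), (3, 3), (4, 4)}; count = 9.

For each of the 25 pairs (x, y) ∈ F_5², evaluate f(x, y) mod 5. Record the zeros.
  x = 0: [0↦0, 1↦1, 2↦0, 3↦2, 4↦2]  zeros at y ∈ {0, 2}
  x = 1: [0↦0, 1↦0, 2↦3, 3↦4, 4↦3]  zeros at y ∈ {0, 1}
  x = 2: [0↦4, 1↦3, 2↦0, 3↦0, 4↦3]  zeros at y ∈ {2, 3}
  x = 3: [0↦2, 1↦0, 2↦1, 3↦0, 4↦2]  zeros at y ∈ {1, 3}
  x = 4: [0↦4, 1↦1, 2↦1, 3↦4, 4↦0]  zeros at y ∈ {4}
Collecting zeros: affine points = {(0, 0), (0, 2), (1, 0), (1, 1), (2, 2), (2, 3), (3, 1), (3, 3), (4, 4)}.
Total count |C(F_5)_aff| = 9.


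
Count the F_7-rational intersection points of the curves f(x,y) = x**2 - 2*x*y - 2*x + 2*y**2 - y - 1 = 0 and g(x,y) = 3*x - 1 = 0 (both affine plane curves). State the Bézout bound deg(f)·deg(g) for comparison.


Common zeros: {(5, 0), (5, 2)}; count = 2; Bézout bound = 2.

deg(f) = 2, deg(g) = 1, so Bézout bound = 2.
Scan x ∈ F_7. For each x, list the y ∈ F_7 with f(x, y) ≡ 0 and those with g(x, y) ≡ 0 (mod 7); the common zeros in that column are the intersection.
  x = 0: f ≡ 0 at y ∈ {1, 3}; g ≡ 0 at y ∈ ∅; common: ∅.
  x = 1: f ≡ 0 at y ∈ {2, 3}; g ≡ 0 at y ∈ ∅; common: ∅.
  x = 2: f ≡ 0 at y ∈ ∅; g ≡ 0 at y ∈ ∅; common: ∅.
  x = 3: f ≡ 0 at y ∈ ∅; g ≡ 0 at y ∈ ∅; common: ∅.
  x = 4: f ≡ 0 at y ∈ {0, 1}; g ≡ 0 at y ∈ ∅; common: ∅.
  x = 5: f ≡ 0 at y ∈ {0, 2}; g ≡ 0 at y ∈ {0, 1, 2, 3, 4, 5, 6}; common: {0, 2}.
  x = 6: f ≡ 0 at y ∈ ∅; g ≡ 0 at y ∈ ∅; common: ∅.
Collecting: common zeros = {(5, 0), (5, 2)}, so the count is 2.
Comparison with the Bézout bound: 2 ≤ 2 = deg(f)·deg(g), as expected for curves with no common component (the bound is attained).


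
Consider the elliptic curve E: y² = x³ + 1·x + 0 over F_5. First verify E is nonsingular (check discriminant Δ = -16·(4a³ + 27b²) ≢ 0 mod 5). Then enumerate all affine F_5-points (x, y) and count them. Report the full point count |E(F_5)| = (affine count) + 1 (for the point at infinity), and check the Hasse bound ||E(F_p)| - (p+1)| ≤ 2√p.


Affine points = {(0, 0), (2, 0), (3, 0)}; affine count = 3; |E(F_5)| = 4.

Discriminant check: Δ ∝ 4a³ + 27b² = 4·1³ + 27·0² = 4·1 + 27·0 ≡ 4 (mod 5). Nonzero ⇒ E is nonsingular.
For each x ∈ F_5, compute rhs = x³ + 1·x + 0 mod 5, then count y ∈ F_5 with y² ≡ rhs.
  x = 0: rhs = 0, matching y values: 0 (1 points).
  x = 1: rhs = 2, matching y values: none (0 points).
  x = 2: rhs = 0, matching y values: 0 (1 points).
  x = 3: rhs = 0, matching y values: 0 (1 points).
  x = 4: rhs = 3, matching y values: none (0 points).
Total affine count: 3.
Full point count |E(F_5)| = 3 + 1 = 4.
Hasse bound: |4 − (5+1)| = |-2| = 2 ≤ 2√5 ≈ 4.4721 ✓.


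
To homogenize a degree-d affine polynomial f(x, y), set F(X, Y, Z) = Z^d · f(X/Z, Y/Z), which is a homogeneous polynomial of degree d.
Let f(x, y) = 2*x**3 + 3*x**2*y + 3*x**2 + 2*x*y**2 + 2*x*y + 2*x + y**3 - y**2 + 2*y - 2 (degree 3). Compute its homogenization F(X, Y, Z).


F(X, Y, Z) = 2*X**3 + 3*X**2*Y + 3*X**2*Z + 2*X*Y**2 + 2*X*Y*Z + 2*X*Z**2 + Y**3 - Y**2*Z + 2*Y*Z**2 - 2*Z**3

deg(f) = 3.
Substitute x = X/Z, y = Y/Z into f, then multiply by Z^3.
  monomial 2·x^3·y^0 ↦ 2·X^3·Y^0·Z^0.
  monomial 3·x^2·y^1 ↦ 3·X^2·Y^1·Z^0.
  monomial 3·x^2·y^0 ↦ 3·X^2·Y^0·Z^1.
  monomial 2·x^1·y^2 ↦ 2·X^1·Y^2·Z^0.
  monomial 2·x^1·y^1 ↦ 2·X^1·Y^1·Z^1.
  monomial 2·x^1·y^0 ↦ 2·X^1·Y^0·Z^2.
  monomial 1·x^0·y^3 ↦ 1·X^0·Y^3·Z^0.
  monomial -1·x^0·y^2 ↦ -1·X^0·Y^2·Z^1.
  monomial 2·x^0·y^1 ↦ 2·X^0·Y^1·Z^2.
  monomial -2·x^0·y^0 ↦ -2·X^0·Y^0·Z^3.
Collecting: F(X, Y, Z) = 2*X**3 + 3*X**2*Y + 3*X**2*Z + 2*X*Y**2 + 2*X*Y*Z + 2*X*Z**2 + Y**3 - Y**2*Z + 2*Y*Z**2 - 2*Z**3.


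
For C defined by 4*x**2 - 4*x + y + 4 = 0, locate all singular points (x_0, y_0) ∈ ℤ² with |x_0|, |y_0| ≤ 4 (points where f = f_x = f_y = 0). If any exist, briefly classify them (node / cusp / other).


No singular points in the scanned grid; C is smooth there.

Compute partial derivatives:
  f_x = 8*x - 4.
  f_y = 1.
f_y = 1 is a nonzero constant, so f_y never vanishes: no point (x, y) can satisfy f = f_x = f_y = 0. In particular no (x, y) ∈ {−4, ..., 4}² is singular; the curve is smooth.


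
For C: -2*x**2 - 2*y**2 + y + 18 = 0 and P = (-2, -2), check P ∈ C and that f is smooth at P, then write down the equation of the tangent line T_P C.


Tangent line at P: 8*x + 9*y + 34 = 0.

Step 1: f(-2, -2) = 0, so P lies on C.
Step 2: partial derivatives
  f_x(x, y) = -4*x, f_y(x, y) = 1 - 4*y.
  f_x(P) = 8, f_y(P) = 9 (gradient nonzero, so P is smooth).
Step 3: tangent line at P: 8·(x − -2) + 9·(y − -2) = 0.
Expanding: 8*x + 9*y + 34 = 0.


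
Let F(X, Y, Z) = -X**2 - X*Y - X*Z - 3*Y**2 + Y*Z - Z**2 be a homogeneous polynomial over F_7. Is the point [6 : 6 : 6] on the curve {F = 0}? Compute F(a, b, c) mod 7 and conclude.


F(6,6,6) ≡ 1 (mod 7); P is NOT on the curve.

Evaluate F(6, 6, 6) term-by-term (mod 7).
  -X**2 ↦ -1·36·1·1 = -36
  -X*Y ↦ -1·6·6·1 = -36
  -X*Z ↦ -1·6·1·6 = -36
  -3*Y**2 ↦ -3·1·36·1 = -108
  Y*Z ↦ 1·1·6·6 = 36
  -Z**2 ↦ -1·1·1·36 = -36
Sum: F(6, 6, 6) = (-36) + (-36) + (-36) + (-108) + (36) + (-36) = -216.
Reducing mod 7: -216 ≡ 1 (mod 7).
Since F(a, b, c) ≡ 1 ≠ 0 (mod 7), P does NOT lie on the curve.


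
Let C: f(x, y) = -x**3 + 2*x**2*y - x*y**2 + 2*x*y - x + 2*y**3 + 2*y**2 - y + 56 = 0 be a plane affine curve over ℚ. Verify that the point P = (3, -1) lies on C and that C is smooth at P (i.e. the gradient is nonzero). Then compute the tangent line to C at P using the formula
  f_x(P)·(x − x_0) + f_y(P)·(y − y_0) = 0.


Tangent line at P: -43*x + 31*y + 160 = 0.

Step 1: f(3, -1) = 0, so P lies on C.
Step 2: partial derivatives
  f_x(x, y) = -3*x**2 + 4*x*y - y**2 + 2*y - 1, f_y(x, y) = 2*x**2 - 2*x*y + 2*x + 6*y**2 + 4*y - 1.
  f_x(P) = -43, f_y(P) = 31 (gradient nonzero, so P is smooth).
Step 3: tangent line at P: -43·(x − 3) + 31·(y − -1) = 0.
Expanding: -43*x + 31*y + 160 = 0.


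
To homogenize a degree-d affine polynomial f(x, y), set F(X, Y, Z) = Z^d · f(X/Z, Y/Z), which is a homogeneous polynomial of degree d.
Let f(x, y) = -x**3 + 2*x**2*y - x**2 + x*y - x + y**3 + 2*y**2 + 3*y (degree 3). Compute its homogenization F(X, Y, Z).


F(X, Y, Z) = -X**3 + 2*X**2*Y - X**2*Z + X*Y*Z - X*Z**2 + Y**3 + 2*Y**2*Z + 3*Y*Z**2

deg(f) = 3.
Substitute x = X/Z, y = Y/Z into f, then multiply by Z^3.
  monomial -1·x^3·y^0 ↦ -1·X^3·Y^0·Z^0.
  monomial 2·x^2·y^1 ↦ 2·X^2·Y^1·Z^0.
  monomial -1·x^2·y^0 ↦ -1·X^2·Y^0·Z^1.
  monomial 1·x^1·y^1 ↦ 1·X^1·Y^1·Z^1.
  monomial -1·x^1·y^0 ↦ -1·X^1·Y^0·Z^2.
  monomial 1·x^0·y^3 ↦ 1·X^0·Y^3·Z^0.
  monomial 2·x^0·y^2 ↦ 2·X^0·Y^2·Z^1.
  monomial 3·x^0·y^1 ↦ 3·X^0·Y^1·Z^2.
Collecting: F(X, Y, Z) = -X**3 + 2*X**2*Y - X**2*Z + X*Y*Z - X*Z**2 + Y**3 + 2*Y**2*Z + 3*Y*Z**2.


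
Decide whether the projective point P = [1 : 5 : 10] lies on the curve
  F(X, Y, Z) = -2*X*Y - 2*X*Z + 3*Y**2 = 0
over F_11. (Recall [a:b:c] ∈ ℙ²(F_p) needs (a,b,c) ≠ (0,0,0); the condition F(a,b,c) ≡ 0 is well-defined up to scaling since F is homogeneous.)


F(1,5,10) ≡ 1 (mod 11); P is NOT on the curve.

Evaluate F(1, 5, 10) term-by-term (mod 11).
  -2*X*Y ↦ -2·1·5·1 = -10
  -2*X*Z ↦ -2·1·1·10 = -20
  3*Y**2 ↦ 3·1·25·1 = 75
Sum: F(1, 5, 10) = (-10) + (-20) + (75) = 45.
Reducing mod 11: 45 ≡ 1 (mod 11).
Since F(a, b, c) ≡ 1 ≠ 0 (mod 11), P does NOT lie on the curve.


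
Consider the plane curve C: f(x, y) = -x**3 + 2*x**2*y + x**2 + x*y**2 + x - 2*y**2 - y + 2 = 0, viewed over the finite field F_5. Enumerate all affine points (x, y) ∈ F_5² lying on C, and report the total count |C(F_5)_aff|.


Affine F_5-points: {(2, 0), (3, 1), (3, 2)}; count = 3.

For each of the 25 pairs (x, y) ∈ F_5², evaluate f(x, y) mod 5. Record the zeros.
  x = 0: [0↦2, 1↦4, 2↦2, 3↦1, 4↦1]  zeros at y ∈ ∅
  x = 1: [0↦3, 1↦3, 2↦1, 3↦2, 4↦1]  zeros at y ∈ ∅
  x = 2: [0↦0, 1↦2, 2↦4, 3↦1, 4↦3]  zeros at y ∈ {0}
  x = 3: [0↦2, 1↦0, 2↦0, 3↦2, 4↦1]  zeros at y ∈ {1, 2}
  x = 4: [0↦3, 1↦1, 2↦3, 3↦4, 4↦4]  zeros at y ∈ ∅
Collecting zeros: affine points = {(2, 0), (3, 1), (3, 2)}.
Total count |C(F_5)_aff| = 3.


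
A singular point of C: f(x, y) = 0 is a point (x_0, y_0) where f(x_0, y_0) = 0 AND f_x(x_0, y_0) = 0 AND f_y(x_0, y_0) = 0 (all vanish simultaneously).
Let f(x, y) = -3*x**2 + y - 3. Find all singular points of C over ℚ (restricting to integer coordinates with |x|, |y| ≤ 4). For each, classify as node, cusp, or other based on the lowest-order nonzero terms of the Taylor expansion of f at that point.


No singular points in the scanned grid; C is smooth there.

Compute partial derivatives:
  f_x = -6*x.
  f_y = 1.
f_y = 1 is a nonzero constant, so f_y never vanishes: no point (x, y) can satisfy f = f_x = f_y = 0. In particular no (x, y) ∈ {−4, ..., 4}² is singular; the curve is smooth.


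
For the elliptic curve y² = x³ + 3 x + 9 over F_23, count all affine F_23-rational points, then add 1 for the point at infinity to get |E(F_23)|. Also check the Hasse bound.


Affine points = {(0, 3), (0, 20), (1, 6), (1, 17), (2, 0), (4, 4), (4, 19), (6, 6), (6, 17), (8, 4), (8, 19), (9, 11), (9, 12), (10, 2), (10, 21), (11, 4), (11, 19), (12, 5), (12, 18), (14, 9), (14, 14), (15, 5), (15, 18), (16, 6), (16, 17), (19, 5), (19, 18), (21, 8), (21, 15)}; affine count = 29; |E(F_23)| = 30.

Discriminant check: Δ ∝ 4a³ + 27b² = 4·3³ + 27·9² = 4·27 + 27·81 ≡ 18 (mod 23). Nonzero ⇒ E is nonsingular.
For each x ∈ F_23, compute rhs = x³ + 3·x + 9 mod 23, then count y ∈ F_23 with y² ≡ rhs.
  x = 0: rhs = 9, matching y values: 3, 20 (2 points).
  x = 1: rhs = 13, matching y values: 6, 17 (2 points).
  x = 2: rhs = 0, matching y values: 0 (1 points).
  x = 3: rhs = 22, matching y values: none (0 points).
  x = 4: rhs = 16, matching y values: 4, 19 (2 points).
  x = 5: rhs = 11, matching y values: none (0 points).
  x = 6: rhs = 13, matching y values: 6, 17 (2 points).
  x = 7: rhs = 5, matching y values: none (0 points).
  x = 8: rhs = 16, matching y values: 4, 19 (2 points).
  x = 9: rhs = 6, matching y values: 11, 12 (2 points).
  x = 10: rhs = 4, matching y values: 2, 21 (2 points).
  x = 11: rhs = 16, matching y values: 4, 19 (2 points).
  x = 12: rhs = 2, matching y values: 5, 18 (2 points).
  x = 13: rhs = 14, matching y values: none (0 points).
  x = 14: rhs = 12, matching y values: 9, 14 (2 points).
  x = 15: rhs = 2, matching y values: 5, 18 (2 points).
  x = 16: rhs = 13, matching y values: 6, 17 (2 points).
  x = 17: rhs = 5, matching y values: none (0 points).
  x = 18: rhs = 7, matching y values: none (0 points).
  x = 19: rhs = 2, matching y values: 5, 18 (2 points).
  x = 20: rhs = 19, matching y values: none (0 points).
  x = 21: rhs = 18, matching y values: 8, 15 (2 points).
  x = 22: rhs = 5, matching y values: none (0 points).
Total affine count: 29.
Full point count |E(F_23)| = 29 + 1 = 30.
Hasse bound: |30 − (23+1)| = |6| = 6 ≤ 2√23 ≈ 9.5917 ✓.


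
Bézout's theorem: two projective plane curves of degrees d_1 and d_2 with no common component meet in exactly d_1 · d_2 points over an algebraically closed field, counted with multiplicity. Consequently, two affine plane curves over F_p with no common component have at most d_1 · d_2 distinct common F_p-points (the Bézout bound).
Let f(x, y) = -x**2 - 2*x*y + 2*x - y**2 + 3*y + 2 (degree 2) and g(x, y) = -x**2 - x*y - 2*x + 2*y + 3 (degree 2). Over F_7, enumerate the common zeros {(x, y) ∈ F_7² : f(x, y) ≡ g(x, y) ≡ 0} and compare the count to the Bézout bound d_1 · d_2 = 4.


Common zeros: {(5, 1)}; count = 1; Bézout bound = 4.

deg(f) = 2, deg(g) = 2, so Bézout bound = 4.
Scan x ∈ F_7. For each x, list the y ∈ F_7 with f(x, y) ≡ 0 and those with g(x, y) ≡ 0 (mod 7); the common zeros in that column are the intersection.
  x = 0: f ≡ 0 at y ∈ ∅; g ≡ 0 at y ∈ {2}; common: ∅.
  x = 1: f ≡ 0 at y ∈ ∅; g ≡ 0 at y ∈ {0}; common: ∅.
  x = 2: f ≡ 0 at y ∈ {1, 5}; g ≡ 0 at y ∈ ∅; common: ∅.
  x = 3: f ≡ 0 at y ∈ ∅; g ≡ 0 at y ∈ {2}; common: ∅.
  x = 4: f ≡ 0 at y ∈ {4, 5}; g ≡ 0 at y ∈ {0}; common: ∅.
  x = 5: f ≡ 0 at y ∈ {1, 6}; g ≡ 0 at y ∈ {1}; common: {1}.
  x = 6: f ≡ 0 at y ∈ {6}; g ≡ 0 at y ∈ {1}; common: ∅.
Collecting: common zeros = {(5, 1)}, so the count is 1.
Comparison with the Bézout bound: 1 ≤ 4 = deg(f)·deg(g), as expected for curves with no common component (the affine F_7-count falls short of the bound because intersections may lie at infinity, over extension fields, or carry multiplicity).


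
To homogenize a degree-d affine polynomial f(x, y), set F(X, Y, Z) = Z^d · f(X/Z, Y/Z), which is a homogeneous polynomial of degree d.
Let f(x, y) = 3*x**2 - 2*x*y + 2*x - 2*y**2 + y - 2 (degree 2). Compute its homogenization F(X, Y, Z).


F(X, Y, Z) = 3*X**2 - 2*X*Y + 2*X*Z - 2*Y**2 + Y*Z - 2*Z**2

deg(f) = 2.
Substitute x = X/Z, y = Y/Z into f, then multiply by Z^2.
  monomial 3·x^2·y^0 ↦ 3·X^2·Y^0·Z^0.
  monomial -2·x^1·y^1 ↦ -2·X^1·Y^1·Z^0.
  monomial 2·x^1·y^0 ↦ 2·X^1·Y^0·Z^1.
  monomial -2·x^0·y^2 ↦ -2·X^0·Y^2·Z^0.
  monomial 1·x^0·y^1 ↦ 1·X^0·Y^1·Z^1.
  monomial -2·x^0·y^0 ↦ -2·X^0·Y^0·Z^2.
Collecting: F(X, Y, Z) = 3*X**2 - 2*X*Y + 2*X*Z - 2*Y**2 + Y*Z - 2*Z**2.


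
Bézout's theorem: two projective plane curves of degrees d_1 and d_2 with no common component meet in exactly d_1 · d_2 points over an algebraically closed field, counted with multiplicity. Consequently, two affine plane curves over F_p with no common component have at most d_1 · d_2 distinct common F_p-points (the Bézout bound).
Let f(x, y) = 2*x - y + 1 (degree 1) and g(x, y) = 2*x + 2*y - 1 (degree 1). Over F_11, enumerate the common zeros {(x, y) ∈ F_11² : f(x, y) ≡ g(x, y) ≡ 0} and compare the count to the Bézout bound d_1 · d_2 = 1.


Common zeros: {(9, 8)}; count = 1; Bézout bound = 1.

deg(f) = 1, deg(g) = 1, so Bézout bound = 1.
Scan x ∈ F_11. For each x, list the y ∈ F_11 with f(x, y) ≡ 0 and those with g(x, y) ≡ 0 (mod 11); the common zeros in that column are the intersection.
  x = 0: f ≡ 0 at y ∈ {1}; g ≡ 0 at y ∈ {6}; common: ∅.
  x = 1: f ≡ 0 at y ∈ {3}; g ≡ 0 at y ∈ {5}; common: ∅.
  x = 2: f ≡ 0 at y ∈ {5}; g ≡ 0 at y ∈ {4}; common: ∅.
  x = 3: f ≡ 0 at y ∈ {7}; g ≡ 0 at y ∈ {3}; common: ∅.
  x = 4: f ≡ 0 at y ∈ {9}; g ≡ 0 at y ∈ {2}; common: ∅.
  x = 5: f ≡ 0 at y ∈ {0}; g ≡ 0 at y ∈ {1}; common: ∅.
  x = 6: f ≡ 0 at y ∈ {2}; g ≡ 0 at y ∈ {0}; common: ∅.
  x = 7: f ≡ 0 at y ∈ {4}; g ≡ 0 at y ∈ {10}; common: ∅.
  x = 8: f ≡ 0 at y ∈ {6}; g ≡ 0 at y ∈ {9}; common: ∅.
  x = 9: f ≡ 0 at y ∈ {8}; g ≡ 0 at y ∈ {8}; common: {8}.
  x = 10: f ≡ 0 at y ∈ {10}; g ≡ 0 at y ∈ {7}; common: ∅.
Collecting: common zeros = {(9, 8)}, so the count is 1.
Comparison with the Bézout bound: 1 ≤ 1 = deg(f)·deg(g), as expected for curves with no common component (the bound is attained).


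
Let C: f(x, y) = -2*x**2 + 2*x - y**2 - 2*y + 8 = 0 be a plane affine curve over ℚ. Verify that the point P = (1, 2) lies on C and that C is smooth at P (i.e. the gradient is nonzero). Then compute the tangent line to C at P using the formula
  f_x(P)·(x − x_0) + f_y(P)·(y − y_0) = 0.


Tangent line at P: -2*x - 6*y + 14 = 0.

Step 1: f(1, 2) = 0, so P lies on C.
Step 2: partial derivatives
  f_x(x, y) = 2 - 4*x, f_y(x, y) = -2*y - 2.
  f_x(P) = -2, f_y(P) = -6 (gradient nonzero, so P is smooth).
Step 3: tangent line at P: -2·(x − 1) + -6·(y − 2) = 0.
Expanding: -2*x - 6*y + 14 = 0.


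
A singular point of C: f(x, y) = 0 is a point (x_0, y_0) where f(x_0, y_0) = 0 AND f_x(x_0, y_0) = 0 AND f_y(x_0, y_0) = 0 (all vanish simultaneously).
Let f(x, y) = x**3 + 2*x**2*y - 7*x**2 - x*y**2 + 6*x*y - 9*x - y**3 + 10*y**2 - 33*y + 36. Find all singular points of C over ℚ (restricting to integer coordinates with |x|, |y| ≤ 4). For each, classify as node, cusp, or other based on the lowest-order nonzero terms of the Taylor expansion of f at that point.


Singular points: {(0, 3)}; classification: node.

Compute partial derivatives:
  f_x = 3*x**2 + 4*x*y - 14*x - y**2 + 6*y - 9.
  f_y = 2*x**2 - 2*x*y + 6*x - 3*y**2 + 20*y - 33.
Scan x_0 ∈ {−4, ..., 4}. For each x_0, f_y(x_0, y) is a polynomial in y; find its integer roots y ∈ {−4, ..., 4}, then test f_x and f at those candidates.
  x = -4: f_y(-4, y) = -3*y**2 + 28*y - 25; vanishes at y ∈ {1}. (-4, 1): f_x = 84 ≠ 0.
  x = -3: f_y(-3, y) = -3*y**2 + 26*y - 33; no integer root y with |y| ≤ 4.
  x = -2: f_y(-2, y) = -3*y**2 + 24*y - 37; no integer root y with |y| ≤ 4.
  x = -1: f_y(-1, y) = -3*y**2 + 22*y - 37; no integer root y with |y| ≤ 4.
  x = 0: f_y(0, y) = -3*y**2 + 20*y - 33; vanishes at y ∈ {3}. (0, 3): f_x = 0, f = 0 — SINGULAR.
  x = 1: f_y(1, y) = -3*y**2 + 18*y - 25; no integer root y with |y| ≤ 4.
  x = 2: f_y(2, y) = -3*y**2 + 16*y - 13; vanishes at y ∈ {1}. (2, 1): f_x = -12 ≠ 0.
  x = 3: f_y(3, y) = -3*y**2 + 14*y + 3; no integer root y with |y| ≤ 4.
  x = 4: f_y(4, y) = -3*y**2 + 12*y + 23; no integer root y with |y| ≤ 4.
Only singular point on the grid: (0, 3).
Classify: substitute x = 0 + u, y = 3 + v and expand: f = u**3 + 2*u**2*v - u**2 - u*v**2 - v**3 + v**2.
No constant or linear terms (consistent with a singular point). Quadratic part: -u**2 + v**2. Cubic part: u**3 + 2*u**2*v - u*v**2 - v**3.
The quadratic part v**2 - u**2 = (v − u)(v + u) splits into two distinct linear factors, so there are two distinct tangent lines y − 3 = ±(x − 0) — this is a node (ordinary double point).
Classification: node.
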